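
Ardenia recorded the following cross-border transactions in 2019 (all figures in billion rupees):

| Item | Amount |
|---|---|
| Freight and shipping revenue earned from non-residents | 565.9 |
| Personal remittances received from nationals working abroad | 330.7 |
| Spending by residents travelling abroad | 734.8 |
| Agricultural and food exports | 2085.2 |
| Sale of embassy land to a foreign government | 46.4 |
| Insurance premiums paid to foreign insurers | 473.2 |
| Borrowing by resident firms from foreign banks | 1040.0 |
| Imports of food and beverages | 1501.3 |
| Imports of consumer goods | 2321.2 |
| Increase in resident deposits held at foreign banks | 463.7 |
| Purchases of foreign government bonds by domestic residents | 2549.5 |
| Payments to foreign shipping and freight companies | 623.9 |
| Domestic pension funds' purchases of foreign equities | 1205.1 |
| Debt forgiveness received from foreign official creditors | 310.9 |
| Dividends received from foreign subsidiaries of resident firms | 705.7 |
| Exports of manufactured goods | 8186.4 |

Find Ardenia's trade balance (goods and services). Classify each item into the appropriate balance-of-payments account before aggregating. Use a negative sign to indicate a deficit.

5183.1

Goods: -1501.3 + 2085.2 - 2321.2 + 8186.4 = 6449.1
Services: -473.2 - 623.9 + 565.9 - 734.8 = -1266.0
Trade balance = 6449.1 + (-1266.0) = 5183.1
(Excluded from the trade balance — secondary income: personal remittances received from nationals working abroad 330.7; capital account: sale of embassy land to a foreign government 46.4, debt forgiveness received from foreign official creditors 310.9; financial account: borrowing by resident firms from foreign banks 1040.0, increase in resident deposits held at foreign banks 463.7, purchases of foreign government bonds by domestic residents 2549.5, domestic pension funds' purchases of foreign equities 1205.1; primary income: dividends received from foreign subsidiaries of resident firms 705.7.)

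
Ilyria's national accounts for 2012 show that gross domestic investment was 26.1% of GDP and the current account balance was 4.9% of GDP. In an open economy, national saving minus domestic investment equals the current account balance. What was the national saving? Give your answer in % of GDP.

31.0

S = I + CA = 26.1 + 4.9 = 31.0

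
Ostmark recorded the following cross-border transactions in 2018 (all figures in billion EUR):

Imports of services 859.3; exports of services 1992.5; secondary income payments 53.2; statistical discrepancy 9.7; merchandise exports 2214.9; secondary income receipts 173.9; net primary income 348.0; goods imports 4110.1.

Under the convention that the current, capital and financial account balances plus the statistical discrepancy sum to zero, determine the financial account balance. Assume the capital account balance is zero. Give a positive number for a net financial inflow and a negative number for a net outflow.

283.6

Goods balance = 2214.9 - 4110.1 = -1895.2
Services balance = 1992.5 - 859.3 = 1133.2
Trade balance (goods + services) = -1895.2 + 1133.2 = -762.0
Net primary income = 348.0
Net secondary income = 173.9 - 53.2 = 120.7
Current account = -762.0 + 348.0 + 120.7 = -293.3
Financial account = -(-293.3 + 9.7) = 283.6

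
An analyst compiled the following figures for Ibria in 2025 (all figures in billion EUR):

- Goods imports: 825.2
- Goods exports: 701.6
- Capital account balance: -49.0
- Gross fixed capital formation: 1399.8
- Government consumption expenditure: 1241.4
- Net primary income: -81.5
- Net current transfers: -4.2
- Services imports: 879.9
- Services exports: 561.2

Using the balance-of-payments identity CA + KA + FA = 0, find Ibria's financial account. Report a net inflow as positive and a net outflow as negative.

Goods balance = 701.6 - 825.2 = -123.6
Services balance = 561.2 - 879.9 = -318.7
Trade balance (goods + services) = -123.6 + (-318.7) = -442.3
Net primary income = -81.5
Net secondary income = -4.2
Current account = -442.3 + (-81.5) + (-4.2) = -528.0
Financial account = -(-528.0 + (-49.0)) = 577.0

577.0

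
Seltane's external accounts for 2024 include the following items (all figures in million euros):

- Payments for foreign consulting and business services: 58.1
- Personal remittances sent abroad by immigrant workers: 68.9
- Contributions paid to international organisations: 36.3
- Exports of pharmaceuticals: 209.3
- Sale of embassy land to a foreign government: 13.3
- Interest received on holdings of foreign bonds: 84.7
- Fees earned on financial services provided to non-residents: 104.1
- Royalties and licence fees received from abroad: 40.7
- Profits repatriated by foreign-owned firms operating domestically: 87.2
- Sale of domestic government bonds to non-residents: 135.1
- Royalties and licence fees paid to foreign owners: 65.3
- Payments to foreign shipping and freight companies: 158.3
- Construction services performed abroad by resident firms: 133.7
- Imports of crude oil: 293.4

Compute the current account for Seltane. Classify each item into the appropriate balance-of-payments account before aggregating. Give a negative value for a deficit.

Goods: 209.3 - 293.4 = -84.1
Services: -158.3 - 65.3 - 58.1 + 104.1 + 133.7 + 40.7 = -3.2
Primary income: 84.7 - 87.2 = -2.5
Secondary income: -68.9 - 36.3 = -105.2
Current account = (-84.1) + (-3.2) + (-2.5) + (-105.2) = -195.0
(Excluded from the current account — capital account: sale of embassy land to a foreign government 13.3; financial account: sale of domestic government bonds to non-residents 135.1.)

-195.0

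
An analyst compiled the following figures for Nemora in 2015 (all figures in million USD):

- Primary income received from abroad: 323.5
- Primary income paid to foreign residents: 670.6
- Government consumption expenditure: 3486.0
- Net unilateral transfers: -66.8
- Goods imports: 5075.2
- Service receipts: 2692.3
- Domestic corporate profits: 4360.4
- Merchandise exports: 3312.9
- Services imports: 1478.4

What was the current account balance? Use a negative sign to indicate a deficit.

-962.3

Goods balance = 3312.9 - 5075.2 = -1762.3
Services balance = 2692.3 - 1478.4 = 1213.9
Trade balance (goods + services) = -1762.3 + 1213.9 = -548.4
Net primary income = 323.5 - 670.6 = -347.1
Net secondary income = -66.8
Current account = -548.4 + (-347.1) + (-66.8) = -962.3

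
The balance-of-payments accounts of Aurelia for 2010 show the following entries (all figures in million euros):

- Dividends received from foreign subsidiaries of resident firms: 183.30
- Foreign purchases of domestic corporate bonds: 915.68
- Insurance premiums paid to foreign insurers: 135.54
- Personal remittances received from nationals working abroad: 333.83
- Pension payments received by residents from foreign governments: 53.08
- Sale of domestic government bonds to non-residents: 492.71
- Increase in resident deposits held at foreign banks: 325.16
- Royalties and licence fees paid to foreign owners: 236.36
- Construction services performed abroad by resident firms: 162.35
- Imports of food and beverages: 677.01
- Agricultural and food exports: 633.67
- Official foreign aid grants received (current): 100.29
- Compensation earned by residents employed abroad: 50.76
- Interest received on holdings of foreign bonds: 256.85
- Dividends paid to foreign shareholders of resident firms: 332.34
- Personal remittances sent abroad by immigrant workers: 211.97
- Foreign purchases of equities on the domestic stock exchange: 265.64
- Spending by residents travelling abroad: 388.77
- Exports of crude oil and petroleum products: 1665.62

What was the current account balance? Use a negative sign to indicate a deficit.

1457.76

Goods: 1665.62 - 677.01 + 633.67 = 1622.28
Services: -236.36 - 135.54 - 388.77 + 162.35 = -598.32
Primary income: 256.85 + 183.30 + 50.76 - 332.34 = 158.57
Secondary income: -211.97 + 100.29 + 53.08 + 333.83 = 275.23
Current account = 1622.28 + (-598.32) + 158.57 + 275.23 = 1457.76
(Excluded from the current account — financial account: foreign purchases of domestic corporate bonds 915.68, sale of domestic government bonds to non-residents 492.71, increase in resident deposits held at foreign banks 325.16, foreign purchases of equities on the domestic stock exchange 265.64.)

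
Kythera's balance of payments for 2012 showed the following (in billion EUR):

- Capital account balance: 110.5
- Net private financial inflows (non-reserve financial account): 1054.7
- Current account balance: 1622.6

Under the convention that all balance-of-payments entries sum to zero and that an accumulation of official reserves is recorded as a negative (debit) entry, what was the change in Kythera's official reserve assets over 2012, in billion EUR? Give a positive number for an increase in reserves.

2787.8

Official reserve transactions balance = -(1622.6 + 110.5 + 1054.7) = -2787.8
An accumulation of reserves is recorded as a debit (negative entry), so the change in the stock of reserves is the negative of that balance.
Change in official reserves = -(-2787.8) = 2787.8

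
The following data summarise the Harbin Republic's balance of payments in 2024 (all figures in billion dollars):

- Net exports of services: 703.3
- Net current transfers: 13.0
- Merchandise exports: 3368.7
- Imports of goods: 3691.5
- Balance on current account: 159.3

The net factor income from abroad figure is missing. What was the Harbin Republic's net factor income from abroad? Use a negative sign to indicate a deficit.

-234.2

Current account = goods balance + services balance + net primary income + net secondary income
Sum of the known components = 393.5
Net factor income from abroad = CA - (known components) = 159.3 - 393.5 = -234.2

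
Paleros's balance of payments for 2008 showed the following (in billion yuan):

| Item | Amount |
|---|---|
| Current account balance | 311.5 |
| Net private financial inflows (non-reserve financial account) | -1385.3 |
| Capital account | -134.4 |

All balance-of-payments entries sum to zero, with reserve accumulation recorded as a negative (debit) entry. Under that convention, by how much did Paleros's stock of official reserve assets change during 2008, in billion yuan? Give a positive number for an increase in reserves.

Official reserve transactions balance = -(311.5 + (-134.4) + (-1385.3)) = 1208.2
An accumulation of reserves is recorded as a debit (negative entry), so the change in the stock of reserves is the negative of that balance.
Change in official reserves = -(1208.2) = -1208.2

-1208.2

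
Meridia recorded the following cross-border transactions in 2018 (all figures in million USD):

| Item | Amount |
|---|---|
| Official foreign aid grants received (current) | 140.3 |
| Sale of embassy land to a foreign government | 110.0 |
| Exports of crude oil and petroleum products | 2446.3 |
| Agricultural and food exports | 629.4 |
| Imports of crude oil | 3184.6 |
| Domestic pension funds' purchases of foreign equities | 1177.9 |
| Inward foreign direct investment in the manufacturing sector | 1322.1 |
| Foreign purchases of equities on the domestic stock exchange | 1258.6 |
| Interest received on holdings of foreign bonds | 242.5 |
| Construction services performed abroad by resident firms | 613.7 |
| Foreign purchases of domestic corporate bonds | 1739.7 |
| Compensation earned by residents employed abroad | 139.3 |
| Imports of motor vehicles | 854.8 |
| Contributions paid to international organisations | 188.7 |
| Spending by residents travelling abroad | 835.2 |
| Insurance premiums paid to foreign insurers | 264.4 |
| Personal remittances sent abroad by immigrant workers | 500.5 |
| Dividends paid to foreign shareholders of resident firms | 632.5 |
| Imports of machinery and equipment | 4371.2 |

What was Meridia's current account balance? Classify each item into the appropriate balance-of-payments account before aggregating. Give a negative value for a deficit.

Goods: -854.8 + 2446.3 - 4371.2 - 3184.6 + 629.4 = -5334.9
Services: -264.4 - 835.2 + 613.7 = -485.9
Primary income: 242.5 + 139.3 - 632.5 = -250.7
Secondary income: -500.5 + 140.3 - 188.7 = -548.9
Current account = (-5334.9) + (-485.9) + (-250.7) + (-548.9) = -6620.4
(Excluded from the current account — capital account: sale of embassy land to a foreign government 110.0; financial account: domestic pension funds' purchases of foreign equities 1177.9, inward foreign direct investment in the manufacturing sector 1322.1, foreign purchases of equities on the domestic stock exchange 1258.6, foreign purchases of domestic corporate bonds 1739.7.)

-6620.4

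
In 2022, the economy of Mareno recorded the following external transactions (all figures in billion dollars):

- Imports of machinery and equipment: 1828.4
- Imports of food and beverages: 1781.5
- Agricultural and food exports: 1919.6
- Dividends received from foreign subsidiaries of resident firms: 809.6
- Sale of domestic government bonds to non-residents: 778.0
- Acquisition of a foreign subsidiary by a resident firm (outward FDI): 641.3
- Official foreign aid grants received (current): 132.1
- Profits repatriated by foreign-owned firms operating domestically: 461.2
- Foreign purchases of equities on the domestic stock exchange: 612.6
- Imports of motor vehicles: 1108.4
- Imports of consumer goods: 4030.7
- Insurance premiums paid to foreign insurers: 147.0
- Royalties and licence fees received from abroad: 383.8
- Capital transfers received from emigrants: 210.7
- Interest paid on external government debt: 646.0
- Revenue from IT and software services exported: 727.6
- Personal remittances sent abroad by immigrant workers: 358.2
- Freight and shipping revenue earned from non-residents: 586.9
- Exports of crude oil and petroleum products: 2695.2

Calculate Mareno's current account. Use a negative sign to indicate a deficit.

-3106.6

Goods: -4030.7 + 1919.6 + 2695.2 - 1828.4 - 1108.4 - 1781.5 = -4134.2
Services: 727.6 - 147.0 + 586.9 + 383.8 = 1551.3
Primary income: -646.0 - 461.2 + 809.6 = -297.6
Secondary income: -358.2 + 132.1 = -226.1
Current account = (-4134.2) + 1551.3 + (-297.6) + (-226.1) = -3106.6
(Excluded from the current account — financial account: sale of domestic government bonds to non-residents 778.0, acquisition of a foreign subsidiary by a resident firm (outward FDI) 641.3, foreign purchases of equities on the domestic stock exchange 612.6; capital account: capital transfers received from emigrants 210.7.)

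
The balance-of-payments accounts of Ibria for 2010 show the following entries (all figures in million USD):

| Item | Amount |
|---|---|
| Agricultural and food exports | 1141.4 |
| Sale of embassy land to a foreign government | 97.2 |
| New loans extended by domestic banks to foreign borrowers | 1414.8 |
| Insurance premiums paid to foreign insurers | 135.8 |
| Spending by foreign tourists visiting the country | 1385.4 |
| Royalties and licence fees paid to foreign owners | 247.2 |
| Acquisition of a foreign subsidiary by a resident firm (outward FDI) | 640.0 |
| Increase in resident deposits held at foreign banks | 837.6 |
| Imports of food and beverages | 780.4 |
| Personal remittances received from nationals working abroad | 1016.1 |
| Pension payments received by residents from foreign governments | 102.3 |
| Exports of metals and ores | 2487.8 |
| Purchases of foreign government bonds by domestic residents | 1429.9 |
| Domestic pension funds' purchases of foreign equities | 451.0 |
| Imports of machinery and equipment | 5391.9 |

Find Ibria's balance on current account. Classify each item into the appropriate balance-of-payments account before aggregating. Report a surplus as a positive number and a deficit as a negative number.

-422.3

Goods: -5391.9 - 780.4 + 1141.4 + 2487.8 = -2543.1
Services: -247.2 + 1385.4 - 135.8 = 1002.4
Secondary income: 102.3 + 1016.1 = 1118.4
Current account = (-2543.1) + 1002.4 + 1118.4 = -422.3
(Excluded from the current account — capital account: sale of embassy land to a foreign government 97.2; financial account: new loans extended by domestic banks to foreign borrowers 1414.8, acquisition of a foreign subsidiary by a resident firm (outward FDI) 640.0, increase in resident deposits held at foreign banks 837.6, purchases of foreign government bonds by domestic residents 1429.9, domestic pension funds' purchases of foreign equities 451.0.)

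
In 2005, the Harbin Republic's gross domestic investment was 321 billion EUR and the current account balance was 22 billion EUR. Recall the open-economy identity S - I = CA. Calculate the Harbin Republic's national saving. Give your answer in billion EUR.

343

S - I = CA (net lending to the rest of the world).
S = I + CA = 321 + 22 = 343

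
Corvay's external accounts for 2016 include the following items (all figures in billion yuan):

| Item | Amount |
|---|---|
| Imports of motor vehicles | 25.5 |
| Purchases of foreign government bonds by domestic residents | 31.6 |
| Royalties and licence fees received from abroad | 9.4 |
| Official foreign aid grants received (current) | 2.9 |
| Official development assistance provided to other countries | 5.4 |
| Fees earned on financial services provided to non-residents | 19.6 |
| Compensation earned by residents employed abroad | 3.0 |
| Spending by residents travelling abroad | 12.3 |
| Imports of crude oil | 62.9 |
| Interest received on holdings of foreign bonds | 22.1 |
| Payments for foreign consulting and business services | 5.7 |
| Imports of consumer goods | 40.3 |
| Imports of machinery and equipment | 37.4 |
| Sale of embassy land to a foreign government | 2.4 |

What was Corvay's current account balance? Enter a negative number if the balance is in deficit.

Goods: -25.5 - 62.9 - 37.4 - 40.3 = -166.1
Services: 19.6 + 9.4 - 5.7 - 12.3 = 11.0
Primary income: 3.0 + 22.1 = 25.1
Secondary income: 2.9 - 5.4 = -2.5
Current account = (-166.1) + 11.0 + 25.1 + (-2.5) = -132.5
(Excluded from the current account — financial account: purchases of foreign government bonds by domestic residents 31.6; capital account: sale of embassy land to a foreign government 2.4.)

-132.5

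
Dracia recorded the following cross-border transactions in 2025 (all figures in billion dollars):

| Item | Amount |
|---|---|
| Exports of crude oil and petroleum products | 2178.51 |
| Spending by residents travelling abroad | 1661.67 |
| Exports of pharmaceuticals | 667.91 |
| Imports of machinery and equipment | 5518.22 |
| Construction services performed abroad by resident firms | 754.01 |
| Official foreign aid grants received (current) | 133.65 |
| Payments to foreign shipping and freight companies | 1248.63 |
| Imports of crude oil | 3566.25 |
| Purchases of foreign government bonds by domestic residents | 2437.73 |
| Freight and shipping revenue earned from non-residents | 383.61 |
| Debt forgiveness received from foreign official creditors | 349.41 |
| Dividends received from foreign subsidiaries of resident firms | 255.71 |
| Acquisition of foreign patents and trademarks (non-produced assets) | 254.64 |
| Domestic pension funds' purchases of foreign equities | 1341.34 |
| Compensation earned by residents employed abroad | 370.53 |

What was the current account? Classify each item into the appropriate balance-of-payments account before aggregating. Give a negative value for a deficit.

Goods: 667.91 - 3566.25 + 2178.51 - 5518.22 = -6238.05
Services: -1248.63 + 383.61 - 1661.67 + 754.01 = -1772.68
Primary income: 370.53 + 255.71 = 626.24
Secondary income: 133.65
Current account = (-6238.05) + (-1772.68) + 626.24 + 133.65 = -7250.84
(Excluded from the current account — financial account: purchases of foreign government bonds by domestic residents 2437.73, domestic pension funds' purchases of foreign equities 1341.34; capital account: debt forgiveness received from foreign official creditors 349.41, acquisition of foreign patents and trademarks (non-produced assets) 254.64.)

-7250.84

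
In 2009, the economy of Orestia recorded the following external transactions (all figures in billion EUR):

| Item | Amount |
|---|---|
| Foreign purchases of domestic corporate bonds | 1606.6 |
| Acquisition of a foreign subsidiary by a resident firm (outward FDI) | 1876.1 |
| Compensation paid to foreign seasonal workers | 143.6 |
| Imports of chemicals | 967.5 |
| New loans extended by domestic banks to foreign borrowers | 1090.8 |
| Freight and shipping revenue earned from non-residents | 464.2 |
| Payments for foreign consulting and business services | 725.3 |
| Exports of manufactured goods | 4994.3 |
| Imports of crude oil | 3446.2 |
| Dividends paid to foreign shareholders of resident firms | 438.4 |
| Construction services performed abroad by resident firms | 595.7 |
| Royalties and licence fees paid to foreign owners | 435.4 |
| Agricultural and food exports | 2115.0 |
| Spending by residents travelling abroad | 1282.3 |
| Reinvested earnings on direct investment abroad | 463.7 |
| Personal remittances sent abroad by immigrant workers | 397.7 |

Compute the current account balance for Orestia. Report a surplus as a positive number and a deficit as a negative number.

796.5

Goods: -3446.2 + 4994.3 + 2115.0 - 967.5 = 2695.6
Services: -1282.3 + 595.7 - 435.4 + 464.2 - 725.3 = -1383.1
Primary income: -143.6 + 463.7 - 438.4 = -118.3
Secondary income: -397.7
Current account = 2695.6 + (-1383.1) + (-118.3) + (-397.7) = 796.5
(Excluded from the current account — financial account: foreign purchases of domestic corporate bonds 1606.6, acquisition of a foreign subsidiary by a resident firm (outward FDI) 1876.1, new loans extended by domestic banks to foreign borrowers 1090.8.)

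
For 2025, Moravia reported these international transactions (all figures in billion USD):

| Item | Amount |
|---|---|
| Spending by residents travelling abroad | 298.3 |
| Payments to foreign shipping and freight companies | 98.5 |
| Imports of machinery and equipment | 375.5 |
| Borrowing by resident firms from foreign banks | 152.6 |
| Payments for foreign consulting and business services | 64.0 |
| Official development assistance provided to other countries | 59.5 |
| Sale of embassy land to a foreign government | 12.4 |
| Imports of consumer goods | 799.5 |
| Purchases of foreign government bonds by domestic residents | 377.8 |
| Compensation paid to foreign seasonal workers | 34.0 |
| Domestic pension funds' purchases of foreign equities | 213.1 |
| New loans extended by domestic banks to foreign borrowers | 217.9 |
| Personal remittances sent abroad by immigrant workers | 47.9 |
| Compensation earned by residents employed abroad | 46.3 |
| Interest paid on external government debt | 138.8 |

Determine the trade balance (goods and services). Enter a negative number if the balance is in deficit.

Goods: -375.5 - 799.5 = -1175.0
Services: -64.0 - 298.3 - 98.5 = -460.8
Trade balance = -1175.0 + (-460.8) = -1635.8
(Excluded from the trade balance — financial account: borrowing by resident firms from foreign banks 152.6, purchases of foreign government bonds by domestic residents 377.8, domestic pension funds' purchases of foreign equities 213.1, new loans extended by domestic banks to foreign borrowers 217.9; secondary income: official development assistance provided to other countries 59.5, personal remittances sent abroad by immigrant workers 47.9; capital account: sale of embassy land to a foreign government 12.4; primary income: compensation paid to foreign seasonal workers 34.0, compensation earned by residents employed abroad 46.3, interest paid on external government debt 138.8.)

-1635.8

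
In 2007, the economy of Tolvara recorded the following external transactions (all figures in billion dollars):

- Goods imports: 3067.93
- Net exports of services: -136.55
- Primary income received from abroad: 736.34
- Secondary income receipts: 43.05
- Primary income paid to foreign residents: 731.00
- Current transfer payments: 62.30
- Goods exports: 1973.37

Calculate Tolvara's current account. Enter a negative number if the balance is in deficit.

Goods balance = 1973.37 - 3067.93 = -1094.56
Services balance = -136.55
Trade balance (goods + services) = -1094.56 + (-136.55) = -1231.11
Net primary income = 736.34 - 731.00 = 5.34
Net secondary income = 43.05 - 62.30 = -19.25
Current account = -1231.11 + 5.34 + (-19.25) = -1245.02

-1245.02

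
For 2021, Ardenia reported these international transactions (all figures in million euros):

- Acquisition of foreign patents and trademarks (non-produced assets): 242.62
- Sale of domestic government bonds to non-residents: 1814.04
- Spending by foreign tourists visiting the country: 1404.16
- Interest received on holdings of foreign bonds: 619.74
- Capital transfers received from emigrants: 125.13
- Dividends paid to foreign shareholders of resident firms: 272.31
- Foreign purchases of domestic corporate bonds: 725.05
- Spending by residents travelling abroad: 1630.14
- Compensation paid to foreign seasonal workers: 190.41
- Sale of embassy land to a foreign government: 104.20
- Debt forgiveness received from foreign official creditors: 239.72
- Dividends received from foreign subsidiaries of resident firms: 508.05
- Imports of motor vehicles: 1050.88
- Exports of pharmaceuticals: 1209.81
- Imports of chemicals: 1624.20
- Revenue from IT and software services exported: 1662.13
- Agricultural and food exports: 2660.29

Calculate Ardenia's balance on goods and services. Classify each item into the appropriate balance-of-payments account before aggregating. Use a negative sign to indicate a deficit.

2631.17

Goods: 2660.29 - 1624.20 + 1209.81 - 1050.88 = 1195.02
Services: 1662.13 + 1404.16 - 1630.14 = 1436.15
Trade balance = 1195.02 + 1436.15 = 2631.17
(Excluded from the trade balance — capital account: acquisition of foreign patents and trademarks (non-produced assets) 242.62, capital transfers received from emigrants 125.13, sale of embassy land to a foreign government 104.20, debt forgiveness received from foreign official creditors 239.72; financial account: sale of domestic government bonds to non-residents 1814.04, foreign purchases of domestic corporate bonds 725.05; primary income: interest received on holdings of foreign bonds 619.74, dividends paid to foreign shareholders of resident firms 272.31, compensation paid to foreign seasonal workers 190.41, dividends received from foreign subsidiaries of resident firms 508.05.)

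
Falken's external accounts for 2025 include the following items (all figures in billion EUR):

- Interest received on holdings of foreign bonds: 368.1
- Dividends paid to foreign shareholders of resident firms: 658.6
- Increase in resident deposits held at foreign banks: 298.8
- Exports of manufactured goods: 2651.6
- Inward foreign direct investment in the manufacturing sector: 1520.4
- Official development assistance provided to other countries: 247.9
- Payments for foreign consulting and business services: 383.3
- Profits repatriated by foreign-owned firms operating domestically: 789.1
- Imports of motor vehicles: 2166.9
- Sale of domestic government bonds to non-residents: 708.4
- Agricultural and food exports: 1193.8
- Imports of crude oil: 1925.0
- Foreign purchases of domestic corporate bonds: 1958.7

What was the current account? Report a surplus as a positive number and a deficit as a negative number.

-1957.3

Goods: 2651.6 - 1925.0 + 1193.8 - 2166.9 = -246.5
Services: -383.3
Primary income: 368.1 - 658.6 - 789.1 = -1079.6
Secondary income: -247.9
Current account = (-246.5) + (-383.3) + (-1079.6) + (-247.9) = -1957.3
(Excluded from the current account — financial account: increase in resident deposits held at foreign banks 298.8, inward foreign direct investment in the manufacturing sector 1520.4, sale of domestic government bonds to non-residents 708.4, foreign purchases of domestic corporate bonds 1958.7.)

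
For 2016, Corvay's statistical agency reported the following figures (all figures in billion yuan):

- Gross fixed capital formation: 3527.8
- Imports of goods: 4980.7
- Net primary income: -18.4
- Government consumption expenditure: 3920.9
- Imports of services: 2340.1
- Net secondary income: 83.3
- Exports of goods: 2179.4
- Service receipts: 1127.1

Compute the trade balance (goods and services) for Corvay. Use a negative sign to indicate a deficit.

Goods balance = 2179.4 - 4980.7 = -2801.3
Services balance = 1127.1 - 2340.1 = -1213.0
Trade balance (goods + services) = -2801.3 + (-1213.0) = -4014.3

-4014.3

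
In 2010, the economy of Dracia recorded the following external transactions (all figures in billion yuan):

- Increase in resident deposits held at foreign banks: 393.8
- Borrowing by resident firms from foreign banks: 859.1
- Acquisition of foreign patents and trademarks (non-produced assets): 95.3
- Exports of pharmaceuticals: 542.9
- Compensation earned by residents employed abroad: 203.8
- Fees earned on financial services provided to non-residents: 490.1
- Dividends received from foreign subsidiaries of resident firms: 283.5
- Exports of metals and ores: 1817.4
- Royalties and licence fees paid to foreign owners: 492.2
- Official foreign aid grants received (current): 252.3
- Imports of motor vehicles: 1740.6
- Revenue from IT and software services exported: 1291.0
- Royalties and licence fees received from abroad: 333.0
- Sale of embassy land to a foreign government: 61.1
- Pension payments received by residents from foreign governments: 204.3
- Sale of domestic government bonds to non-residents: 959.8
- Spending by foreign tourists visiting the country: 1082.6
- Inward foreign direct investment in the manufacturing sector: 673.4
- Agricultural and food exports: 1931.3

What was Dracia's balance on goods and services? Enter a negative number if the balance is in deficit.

Goods: 1931.3 + 1817.4 + 542.9 - 1740.6 = 2551.0
Services: 1291.0 - 492.2 + 333.0 + 1082.6 + 490.1 = 2704.5
Trade balance = 2551.0 + 2704.5 = 5255.5
(Excluded from the trade balance — financial account: increase in resident deposits held at foreign banks 393.8, borrowing by resident firms from foreign banks 859.1, sale of domestic government bonds to non-residents 959.8, inward foreign direct investment in the manufacturing sector 673.4; capital account: acquisition of foreign patents and trademarks (non-produced assets) 95.3, sale of embassy land to a foreign government 61.1; primary income: compensation earned by residents employed abroad 203.8, dividends received from foreign subsidiaries of resident firms 283.5; secondary income: official foreign aid grants received (current) 252.3, pension payments received by residents from foreign governments 204.3.)

5255.5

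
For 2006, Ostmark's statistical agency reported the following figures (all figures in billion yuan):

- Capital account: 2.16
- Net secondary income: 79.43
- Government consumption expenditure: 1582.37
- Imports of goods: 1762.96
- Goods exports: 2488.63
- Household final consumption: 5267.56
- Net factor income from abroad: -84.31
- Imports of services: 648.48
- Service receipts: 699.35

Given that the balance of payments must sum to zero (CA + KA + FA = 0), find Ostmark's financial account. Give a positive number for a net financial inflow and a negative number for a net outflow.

Goods balance = 2488.63 - 1762.96 = 725.67
Services balance = 699.35 - 648.48 = 50.87
Trade balance (goods + services) = 725.67 + 50.87 = 776.54
Net primary income = -84.31
Net secondary income = 79.43
Current account = 776.54 + (-84.31) + 79.43 = 771.66
Financial account = -(771.66 + 2.16) = -773.82

-773.82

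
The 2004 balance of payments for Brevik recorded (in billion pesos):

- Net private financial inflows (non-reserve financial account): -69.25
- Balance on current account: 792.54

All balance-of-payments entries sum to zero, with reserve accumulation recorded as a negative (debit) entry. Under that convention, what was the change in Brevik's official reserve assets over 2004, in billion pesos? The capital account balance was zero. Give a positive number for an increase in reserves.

723.29

Official reserve transactions balance = -(792.54 + (-69.25)) = -723.29
An accumulation of reserves is recorded as a debit (negative entry), so the change in the stock of reserves is the negative of that balance.
Change in official reserves = -(-723.29) = 723.29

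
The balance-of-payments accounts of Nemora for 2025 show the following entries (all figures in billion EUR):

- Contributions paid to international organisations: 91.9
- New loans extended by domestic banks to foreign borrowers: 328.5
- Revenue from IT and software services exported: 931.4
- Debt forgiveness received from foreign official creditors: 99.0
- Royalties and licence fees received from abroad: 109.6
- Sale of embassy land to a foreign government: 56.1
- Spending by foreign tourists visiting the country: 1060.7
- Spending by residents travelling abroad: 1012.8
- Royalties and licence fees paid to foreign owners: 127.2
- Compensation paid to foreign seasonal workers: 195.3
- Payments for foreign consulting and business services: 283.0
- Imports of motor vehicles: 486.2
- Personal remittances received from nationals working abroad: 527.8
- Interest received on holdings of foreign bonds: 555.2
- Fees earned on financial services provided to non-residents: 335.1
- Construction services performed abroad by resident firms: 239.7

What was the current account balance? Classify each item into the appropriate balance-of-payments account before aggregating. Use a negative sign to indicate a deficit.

1563.1

Goods: -486.2
Services: 931.4 - 283.0 + 335.1 + 109.6 + 239.7 - 1012.8 + 1060.7 - 127.2 = 1253.5
Primary income: -195.3 + 555.2 = 359.9
Secondary income: 527.8 - 91.9 = 435.9
Current account = (-486.2) + 1253.5 + 359.9 + 435.9 = 1563.1
(Excluded from the current account — financial account: new loans extended by domestic banks to foreign borrowers 328.5; capital account: debt forgiveness received from foreign official creditors 99.0, sale of embassy land to a foreign government 56.1.)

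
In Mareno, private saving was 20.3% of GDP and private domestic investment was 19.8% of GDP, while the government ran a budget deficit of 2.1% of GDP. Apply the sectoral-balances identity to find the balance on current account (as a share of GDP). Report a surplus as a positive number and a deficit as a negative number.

-1.6

By the sectoral-balances identity, CA = (S_private - I) + (T - G).
Private balance = 20.3 - 19.8 = 0.5
Government balance (T - G) = -2.1
CA = 0.5 + (-2.1) = -1.6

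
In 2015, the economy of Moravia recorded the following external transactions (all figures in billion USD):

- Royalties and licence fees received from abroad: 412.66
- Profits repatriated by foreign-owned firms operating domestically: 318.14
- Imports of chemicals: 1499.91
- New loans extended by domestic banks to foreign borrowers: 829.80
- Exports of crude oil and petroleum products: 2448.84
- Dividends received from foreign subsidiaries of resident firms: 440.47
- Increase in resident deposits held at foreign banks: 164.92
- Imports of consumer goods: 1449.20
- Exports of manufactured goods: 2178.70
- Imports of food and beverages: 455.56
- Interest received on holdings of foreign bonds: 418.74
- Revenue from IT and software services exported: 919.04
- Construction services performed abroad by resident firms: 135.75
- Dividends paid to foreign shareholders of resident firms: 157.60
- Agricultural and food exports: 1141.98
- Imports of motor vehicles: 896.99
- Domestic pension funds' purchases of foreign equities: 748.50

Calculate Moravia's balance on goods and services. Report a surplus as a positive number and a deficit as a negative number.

2935.31

Goods: -455.56 - 1449.20 - 896.99 + 2448.84 + 2178.70 - 1499.91 + 1141.98 = 1467.86
Services: 919.04 + 412.66 + 135.75 = 1467.45
Trade balance = 1467.86 + 1467.45 = 2935.31
(Excluded from the trade balance — primary income: profits repatriated by foreign-owned firms operating domestically 318.14, dividends received from foreign subsidiaries of resident firms 440.47, interest received on holdings of foreign bonds 418.74, dividends paid to foreign shareholders of resident firms 157.60; financial account: new loans extended by domestic banks to foreign borrowers 829.80, increase in resident deposits held at foreign banks 164.92, domestic pension funds' purchases of foreign equities 748.50.)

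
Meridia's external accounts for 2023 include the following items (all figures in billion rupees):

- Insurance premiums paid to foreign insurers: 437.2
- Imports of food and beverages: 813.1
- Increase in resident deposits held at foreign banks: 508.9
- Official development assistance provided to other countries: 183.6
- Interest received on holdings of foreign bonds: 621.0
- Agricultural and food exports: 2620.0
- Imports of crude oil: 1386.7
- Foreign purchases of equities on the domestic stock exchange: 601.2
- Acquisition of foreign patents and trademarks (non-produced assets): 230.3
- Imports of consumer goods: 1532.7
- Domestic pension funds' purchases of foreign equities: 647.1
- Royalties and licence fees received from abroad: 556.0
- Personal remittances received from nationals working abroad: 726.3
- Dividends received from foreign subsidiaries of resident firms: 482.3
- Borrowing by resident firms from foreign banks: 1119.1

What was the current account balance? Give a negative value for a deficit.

652.3

Goods: -1386.7 - 1532.7 + 2620.0 - 813.1 = -1112.5
Services: -437.2 + 556.0 = 118.8
Primary income: 621.0 + 482.3 = 1103.3
Secondary income: 726.3 - 183.6 = 542.7
Current account = (-1112.5) + 118.8 + 1103.3 + 542.7 = 652.3
(Excluded from the current account — financial account: increase in resident deposits held at foreign banks 508.9, foreign purchases of equities on the domestic stock exchange 601.2, domestic pension funds' purchases of foreign equities 647.1, borrowing by resident firms from foreign banks 1119.1; capital account: acquisition of foreign patents and trademarks (non-produced assets) 230.3.)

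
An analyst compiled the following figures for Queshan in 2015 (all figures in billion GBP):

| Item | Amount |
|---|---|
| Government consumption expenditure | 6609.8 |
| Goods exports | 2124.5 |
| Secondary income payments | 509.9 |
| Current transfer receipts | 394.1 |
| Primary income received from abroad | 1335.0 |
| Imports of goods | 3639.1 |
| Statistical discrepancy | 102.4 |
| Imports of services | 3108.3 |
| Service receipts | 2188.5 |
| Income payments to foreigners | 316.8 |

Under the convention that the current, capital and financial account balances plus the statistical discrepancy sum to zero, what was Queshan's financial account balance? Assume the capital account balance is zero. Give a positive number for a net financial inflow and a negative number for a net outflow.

1429.6

Goods balance = 2124.5 - 3639.1 = -1514.6
Services balance = 2188.5 - 3108.3 = -919.8
Trade balance (goods + services) = -1514.6 + (-919.8) = -2434.4
Net primary income = 1335.0 - 316.8 = 1018.2
Net secondary income = 394.1 - 509.9 = -115.8
Current account = -2434.4 + 1018.2 + (-115.8) = -1532.0
Financial account = -(-1532.0 + 102.4) = 1429.6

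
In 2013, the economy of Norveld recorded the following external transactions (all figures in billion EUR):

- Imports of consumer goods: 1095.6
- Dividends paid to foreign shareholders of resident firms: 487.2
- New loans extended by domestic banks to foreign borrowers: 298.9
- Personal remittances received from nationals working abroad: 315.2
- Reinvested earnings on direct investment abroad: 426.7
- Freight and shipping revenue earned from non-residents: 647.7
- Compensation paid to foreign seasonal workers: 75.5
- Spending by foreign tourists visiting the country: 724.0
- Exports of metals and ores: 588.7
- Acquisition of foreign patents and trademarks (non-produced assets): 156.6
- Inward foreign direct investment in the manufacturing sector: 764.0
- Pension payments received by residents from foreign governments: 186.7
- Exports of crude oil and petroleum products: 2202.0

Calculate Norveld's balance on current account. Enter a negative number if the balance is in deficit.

3432.7

Goods: -1095.6 + 588.7 + 2202.0 = 1695.1
Services: 724.0 + 647.7 = 1371.7
Primary income: -487.2 + 426.7 - 75.5 = -136.0
Secondary income: 315.2 + 186.7 = 501.9
Current account = 1695.1 + 1371.7 + (-136.0) + 501.9 = 3432.7
(Excluded from the current account — financial account: new loans extended by domestic banks to foreign borrowers 298.9, inward foreign direct investment in the manufacturing sector 764.0; capital account: acquisition of foreign patents and trademarks (non-produced assets) 156.6.)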